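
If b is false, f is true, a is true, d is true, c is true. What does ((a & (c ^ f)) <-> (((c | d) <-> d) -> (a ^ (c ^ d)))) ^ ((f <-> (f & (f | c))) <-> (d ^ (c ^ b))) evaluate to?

F

c ^ f = T ^ T = F
a & (c ^ f) = T & F = F
c | d = T | T = T
(c | d) <-> d = T <-> T = T
c ^ d = T ^ T = F
a ^ (c ^ d) = T ^ F = T
((c | d) <-> d) -> (a ^ (c ^ d)) = T -> T = T
(a & (c ^ f)) <-> (((c | d) <-> d) -> (a ^ (c ^ d))) = F <-> T = F
f | c = T | T = T
f & (f | c) = T & T = T
f <-> (f & (f | c)) = T <-> T = T
c ^ b = T ^ F = T
d ^ (c ^ b) = T ^ T = F
(f <-> (f & (f | c))) <-> (d ^ (c ^ b)) = T <-> F = F
((a & (c ^ f)) <-> (((c | d) <-> d) -> (a ^ (c ^ d)))) ^ ((f <-> (f & (f | c))) <-> (d ^ (c ^ b))) = F ^ F = F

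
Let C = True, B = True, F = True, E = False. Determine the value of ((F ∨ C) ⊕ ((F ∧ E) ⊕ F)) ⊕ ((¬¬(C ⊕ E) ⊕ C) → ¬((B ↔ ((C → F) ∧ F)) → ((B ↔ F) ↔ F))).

F ∨ C = True ∨ True = True
F ∧ E = True ∧ False = False
(F ∧ E) ⊕ F = False ⊕ True = True
(F ∨ C) ⊕ ((F ∧ E) ⊕ F) = True ⊕ True = False
C ⊕ E = True ⊕ False = True
¬(C ⊕ E) = ¬True = False
¬¬(C ⊕ E) = ¬False = True
¬¬(C ⊕ E) ⊕ C = True ⊕ True = False
C → F = True → True = True
(C → F) ∧ F = True ∧ True = True
B ↔ ((C → F) ∧ F) = True ↔ True = True
B ↔ F = True ↔ True = True
(B ↔ F) ↔ F = True ↔ True = True
(B ↔ ((C → F) ∧ F)) → ((B ↔ F) ↔ F) = True → True = True
¬((B ↔ ((C → F) ∧ F)) → ((B ↔ F) ↔ F)) = ¬True = False
(¬¬(C ⊕ E) ⊕ C) → ¬((B ↔ ((C → F) ∧ F)) → ((B ↔ F) ↔ F)) = False → False = True
((F ∨ C) ⊕ ((F ∧ E) ⊕ F)) ⊕ ((¬¬(C ⊕ E) ⊕ C) → ¬((B ↔ ((C → F) ∧ F)) → ((B ↔ F) ↔ F))) = False ⊕ True = True

True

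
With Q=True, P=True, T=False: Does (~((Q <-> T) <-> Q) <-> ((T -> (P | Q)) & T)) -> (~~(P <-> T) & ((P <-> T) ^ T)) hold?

Q <-> T = True <-> False = False
(Q <-> T) <-> Q = False <-> True = False
~((Q <-> T) <-> Q) = ~False = True
P | Q = True | True = True
T -> (P | Q) = False -> True = True
(T -> (P | Q)) & T = True & False = False
~((Q <-> T) <-> Q) <-> ((T -> (P | Q)) & T) = True <-> False = False
P <-> T = True <-> False = False
~(P <-> T) = ~False = True
~~(P <-> T) = ~True = False
P <-> T = True <-> False = False
(P <-> T) ^ T = False ^ False = False
~~(P <-> T) & ((P <-> T) ^ T) = False & False = False
(~((Q <-> T) <-> Q) <-> ((T -> (P | Q)) & T)) -> (~~(P <-> T) & ((P <-> T) ^ T)) = False -> False = True

True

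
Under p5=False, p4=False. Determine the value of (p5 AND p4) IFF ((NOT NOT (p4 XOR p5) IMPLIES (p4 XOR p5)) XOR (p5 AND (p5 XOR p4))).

p5 AND p4 = False AND False = False
p4 XOR p5 = False XOR False = False
NOT (p4 XOR p5) = NOT False = True
NOT NOT (p4 XOR p5) = NOT True = False
p4 XOR p5 = False XOR False = False
NOT NOT (p4 XOR p5) IMPLIES (p4 XOR p5) = False IMPLIES False = True
p5 XOR p4 = False XOR False = False
p5 AND (p5 XOR p4) = False AND False = False
(NOT NOT (p4 XOR p5) IMPLIES (p4 XOR p5)) XOR (p5 AND (p5 XOR p4)) = True XOR False = True
(p5 AND p4) IFF ((NOT NOT (p4 XOR p5) IMPLIES (p4 XOR p5)) XOR (p5 AND (p5 XOR p4))) = False IFF True = False

False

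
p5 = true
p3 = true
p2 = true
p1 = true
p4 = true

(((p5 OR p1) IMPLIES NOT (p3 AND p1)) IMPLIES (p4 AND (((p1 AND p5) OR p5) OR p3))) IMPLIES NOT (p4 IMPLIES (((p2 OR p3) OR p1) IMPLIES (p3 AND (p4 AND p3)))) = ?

false

p5 OR p1 = true OR true = true
p3 AND p1 = true AND true = true
NOT (p3 AND p1) = NOT true = false
(p5 OR p1) IMPLIES NOT (p3 AND p1) = true IMPLIES false = false
p1 AND p5 = true AND true = true
(p1 AND p5) OR p5 = true OR true = true
((p1 AND p5) OR p5) OR p3 = true OR true = true
p4 AND (((p1 AND p5) OR p5) OR p3) = true AND true = true
((p5 OR p1) IMPLIES NOT (p3 AND p1)) IMPLIES (p4 AND (((p1 AND p5) OR p5) OR p3)) = false IMPLIES true = true
p2 OR p3 = true OR true = true
(p2 OR p3) OR p1 = true OR true = true
p4 AND p3 = true AND true = true
p3 AND (p4 AND p3) = true AND true = true
((p2 OR p3) OR p1) IMPLIES (p3 AND (p4 AND p3)) = true IMPLIES true = true
p4 IMPLIES (((p2 OR p3) OR p1) IMPLIES (p3 AND (p4 AND p3))) = true IMPLIES true = true
NOT (p4 IMPLIES (((p2 OR p3) OR p1) IMPLIES (p3 AND (p4 AND p3)))) = NOT true = false
(((p5 OR p1) IMPLIES NOT (p3 AND p1)) IMPLIES (p4 AND (((p1 AND p5) OR p5) OR p3))) IMPLIES NOT (p4 IMPLIES (((p2 OR p3) OR p1) IMPLIES (p3 AND (p4 AND p3)))) = true IMPLIES false = false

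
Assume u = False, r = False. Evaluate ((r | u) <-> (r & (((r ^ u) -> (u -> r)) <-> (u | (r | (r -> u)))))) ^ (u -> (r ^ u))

False

r | u = False | False = False
r ^ u = False ^ False = False
u -> r = False -> False = True
(r ^ u) -> (u -> r) = False -> True = True
r -> u = False -> False = True
r | (r -> u) = False | True = True
u | (r | (r -> u)) = False | True = True
((r ^ u) -> (u -> r)) <-> (u | (r | (r -> u))) = True <-> True = True
r & (((r ^ u) -> (u -> r)) <-> (u | (r | (r -> u)))) = False & True = False
(r | u) <-> (r & (((r ^ u) -> (u -> r)) <-> (u | (r | (r -> u))))) = False <-> False = True
r ^ u = False ^ False = False
u -> (r ^ u) = False -> False = True
((r | u) <-> (r & (((r ^ u) -> (u -> r)) <-> (u | (r | (r -> u)))))) ^ (u -> (r ^ u)) = True ^ True = False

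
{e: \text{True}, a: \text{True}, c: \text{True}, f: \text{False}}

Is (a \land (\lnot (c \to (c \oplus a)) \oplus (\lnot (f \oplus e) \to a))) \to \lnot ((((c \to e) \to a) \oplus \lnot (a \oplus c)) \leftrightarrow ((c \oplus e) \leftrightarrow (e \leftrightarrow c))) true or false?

\text{True}

c \oplus a = \text{True} \oplus \text{True} = \text{False}
c \to (c \oplus a) = \text{True} \to \text{False} = \text{False}
\lnot (c \to (c \oplus a)) = \lnot \text{False} = \text{True}
f \oplus e = \text{False} \oplus \text{True} = \text{True}
\lnot (f \oplus e) = \lnot \text{True} = \text{False}
\lnot (f \oplus e) \to a = \text{False} \to \text{True} = \text{True}
\lnot (c \to (c \oplus a)) \oplus (\lnot (f \oplus e) \to a) = \text{True} \oplus \text{True} = \text{False}
a \land (\lnot (c \to (c \oplus a)) \oplus (\lnot (f \oplus e) \to a)) = \text{True} \land \text{False} = \text{False}
c \to e = \text{True} \to \text{True} = \text{True}
(c \to e) \to a = \text{True} \to \text{True} = \text{True}
a \oplus c = \text{True} \oplus \text{True} = \text{False}
\lnot (a \oplus c) = \lnot \text{False} = \text{True}
((c \to e) \to a) \oplus \lnot (a \oplus c) = \text{True} \oplus \text{True} = \text{False}
c \oplus e = \text{True} \oplus \text{True} = \text{False}
e \leftrightarrow c = \text{True} \leftrightarrow \text{True} = \text{True}
(c \oplus e) \leftrightarrow (e \leftrightarrow c) = \text{False} \leftrightarrow \text{True} = \text{False}
(((c \to e) \to a) \oplus \lnot (a \oplus c)) \leftrightarrow ((c \oplus e) \leftrightarrow (e \leftrightarrow c)) = \text{False} \leftrightarrow \text{False} = \text{True}
\lnot ((((c \to e) \to a) \oplus \lnot (a \oplus c)) \leftrightarrow ((c \oplus e) \leftrightarrow (e \leftrightarrow c))) = \lnot \text{True} = \text{False}
(a \land (\lnot (c \to (c \oplus a)) \oplus (\lnot (f \oplus e) \to a))) \to \lnot ((((c \to e) \to a) \oplus \lnot (a \oplus c)) \leftrightarrow ((c \oplus e) \leftrightarrow (e \leftrightarrow c))) = \text{False} \to \text{False} = \text{True}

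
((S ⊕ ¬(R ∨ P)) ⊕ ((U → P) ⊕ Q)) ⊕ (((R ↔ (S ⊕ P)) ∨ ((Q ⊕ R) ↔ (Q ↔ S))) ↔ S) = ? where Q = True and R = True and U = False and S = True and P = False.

R ∨ P = True ∨ False = True
¬(R ∨ P) = ¬True = False
S ⊕ ¬(R ∨ P) = True ⊕ False = True
U → P = False → False = True
(U → P) ⊕ Q = True ⊕ True = False
(S ⊕ ¬(R ∨ P)) ⊕ ((U → P) ⊕ Q) = True ⊕ False = True
S ⊕ P = True ⊕ False = True
R ↔ (S ⊕ P) = True ↔ True = True
Q ⊕ R = True ⊕ True = False
Q ↔ S = True ↔ True = True
(Q ⊕ R) ↔ (Q ↔ S) = False ↔ True = False
(R ↔ (S ⊕ P)) ∨ ((Q ⊕ R) ↔ (Q ↔ S)) = True ∨ False = True
((R ↔ (S ⊕ P)) ∨ ((Q ⊕ R) ↔ (Q ↔ S))) ↔ S = True ↔ True = True
((S ⊕ ¬(R ∨ P)) ⊕ ((U → P) ⊕ Q)) ⊕ (((R ↔ (S ⊕ P)) ∨ ((Q ⊕ R) ↔ (Q ↔ S))) ↔ S) = True ⊕ True = False

False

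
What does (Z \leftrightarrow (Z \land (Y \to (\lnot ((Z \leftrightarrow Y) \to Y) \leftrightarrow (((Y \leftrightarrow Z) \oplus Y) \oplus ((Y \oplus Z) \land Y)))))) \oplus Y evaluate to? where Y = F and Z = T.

T

Substituting Y=F, Z=T:
Z \leftrightarrow Y = T \leftrightarrow F = F
(Z \leftrightarrow Y) \to Y = F \to F = T
\lnot ((Z \leftrightarrow Y) \to Y) = \lnot T = F
Y \leftrightarrow Z = F \leftrightarrow T = F
(Y \leftrightarrow Z) \oplus Y = F \oplus F = F
Y \oplus Z = F \oplus T = T
(Y \oplus Z) \land Y = T \land F = F
((Y \leftrightarrow Z) \oplus Y) \oplus ((Y \oplus Z) \land Y) = F \oplus F = F
\lnot ((Z \leftrightarrow Y) \to Y) \leftrightarrow (((Y \leftrightarrow Z) \oplus Y) \oplus ((Y \oplus Z) \land Y)) = F \leftrightarrow F = T
Y \to (\lnot ((Z \leftrightarrow Y) \to Y) \leftrightarrow (((Y \leftrightarrow Z) \oplus Y) \oplus ((Y \oplus Z) \land Y))) = F \to T = T
Z \land (Y \to (\lnot ((Z \leftrightarrow Y) \to Y) \leftrightarrow (((Y \leftrightarrow Z) \oplus Y) \oplus ((Y \oplus Z) \land Y)))) = T \land T = T
Z \leftrightarrow (Z \land (Y \to (\lnot ((Z \leftrightarrow Y) \to Y) \leftrightarrow (((Y \leftrightarrow Z) \oplus Y) \oplus ((Y \oplus Z) \land Y))))) = T \leftrightarrow T = T
(Z \leftrightarrow (Z \land (Y \to (\lnot ((Z \leftrightarrow Y) \to Y) \leftrightarrow (((Y \leftrightarrow Z) \oplus Y) \oplus ((Y \oplus Z) \land Y)))))) \oplus Y = T \oplus F = T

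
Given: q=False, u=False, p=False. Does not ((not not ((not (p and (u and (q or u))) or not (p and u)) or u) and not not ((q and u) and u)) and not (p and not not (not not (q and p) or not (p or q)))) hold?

q or u = False or False = False
u and (q or u) = False and False = False
p and (u and (q or u)) = False and False = False
not (p and (u and (q or u))) = not False = True
p and u = False and False = False
not (p and u) = not False = True
not (p and (u and (q or u))) or not (p and u) = True or True = True
(not (p and (u and (q or u))) or not (p and u)) or u = True or False = True
not ((not (p and (u and (q or u))) or not (p and u)) or u) = not True = False
not not ((not (p and (u and (q or u))) or not (p and u)) or u) = not False = True
q and u = False and False = False
(q and u) and u = False and False = False
not ((q and u) and u) = not False = True
not not ((q and u) and u) = not True = False
not not ((not (p and (u and (q or u))) or not (p and u)) or u) and not not ((q and u) and u) = True and False = False
q and p = False and False = False
not (q and p) = not False = True
not not (q and p) = not True = False
p or q = False or False = False
not (p or q) = not False = True
not not (q and p) or not (p or q) = False or True = True
not (not not (q and p) or not (p or q)) = not True = False
not not (not not (q and p) or not (p or q)) = not False = True
p and not not (not not (q and p) or not (p or q)) = False and True = False
not (p and not not (not not (q and p) or not (p or q))) = not False = True
(not not ((not (p and (u and (q or u))) or not (p and u)) or u) and not not ((q and u) and u)) and not (p and not not (not not (q and p) or not (p or q))) = False and True = False
not ((not not ((not (p and (u and (q or u))) or not (p and u)) or u) and not not ((q and u) and u)) and not (p and not not (not not (q and p) or not (p or q)))) = not False = True

True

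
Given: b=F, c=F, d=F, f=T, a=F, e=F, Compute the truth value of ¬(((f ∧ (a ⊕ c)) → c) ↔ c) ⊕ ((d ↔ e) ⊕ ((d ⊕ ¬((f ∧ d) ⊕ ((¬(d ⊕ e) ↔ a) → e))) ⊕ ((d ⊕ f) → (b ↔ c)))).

T

a ⊕ c = F ⊕ F = F
f ∧ (a ⊕ c) = T ∧ F = F
(f ∧ (a ⊕ c)) → c = F → F = T
((f ∧ (a ⊕ c)) → c) ↔ c = T ↔ F = F
¬(((f ∧ (a ⊕ c)) → c) ↔ c) = ¬F = T
d ↔ e = F ↔ F = T
f ∧ d = T ∧ F = F
d ⊕ e = F ⊕ F = F
¬(d ⊕ e) = ¬F = T
¬(d ⊕ e) ↔ a = T ↔ F = F
(¬(d ⊕ e) ↔ a) → e = F → F = T
(f ∧ d) ⊕ ((¬(d ⊕ e) ↔ a) → e) = F ⊕ T = T
¬((f ∧ d) ⊕ ((¬(d ⊕ e) ↔ a) → e)) = ¬T = F
d ⊕ ¬((f ∧ d) ⊕ ((¬(d ⊕ e) ↔ a) → e)) = F ⊕ F = F
d ⊕ f = F ⊕ T = T
b ↔ c = F ↔ F = T
(d ⊕ f) → (b ↔ c) = T → T = T
(d ⊕ ¬((f ∧ d) ⊕ ((¬(d ⊕ e) ↔ a) → e))) ⊕ ((d ⊕ f) → (b ↔ c)) = F ⊕ T = T
(d ↔ e) ⊕ ((d ⊕ ¬((f ∧ d) ⊕ ((¬(d ⊕ e) ↔ a) → e))) ⊕ ((d ⊕ f) → (b ↔ c))) = T ⊕ T = F
¬(((f ∧ (a ⊕ c)) → c) ↔ c) ⊕ ((d ↔ e) ⊕ ((d ⊕ ¬((f ∧ d) ⊕ ((¬(d ⊕ e) ↔ a) → e))) ⊕ ((d ⊕ f) → (b ↔ c)))) = T ⊕ F = T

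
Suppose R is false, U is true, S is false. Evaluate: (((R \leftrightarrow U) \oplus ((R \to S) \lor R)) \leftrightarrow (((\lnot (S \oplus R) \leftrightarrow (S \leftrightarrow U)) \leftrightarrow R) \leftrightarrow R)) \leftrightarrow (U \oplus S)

Substituting R=\text{False}, U=\text{True}, S=\text{False}:
R \leftrightarrow U = \text{False} \leftrightarrow \text{True} = \text{False}
R \to S = \text{False} \to \text{False} = \text{True}
(R \to S) \lor R = \text{True} \lor \text{False} = \text{True}
(R \leftrightarrow U) \oplus ((R \to S) \lor R) = \text{False} \oplus \text{True} = \text{True}
S \oplus R = \text{False} \oplus \text{False} = \text{False}
\lnot (S \oplus R) = \lnot \text{False} = \text{True}
S \leftrightarrow U = \text{False} \leftrightarrow \text{True} = \text{False}
\lnot (S \oplus R) \leftrightarrow (S \leftrightarrow U) = \text{True} \leftrightarrow \text{False} = \text{False}
(\lnot (S \oplus R) \leftrightarrow (S \leftrightarrow U)) \leftrightarrow R = \text{False} \leftrightarrow \text{False} = \text{True}
((\lnot (S \oplus R) \leftrightarrow (S \leftrightarrow U)) \leftrightarrow R) \leftrightarrow R = \text{True} \leftrightarrow \text{False} = \text{False}
((R \leftrightarrow U) \oplus ((R \to S) \lor R)) \leftrightarrow (((\lnot (S \oplus R) \leftrightarrow (S \leftrightarrow U)) \leftrightarrow R) \leftrightarrow R) = \text{True} \leftrightarrow \text{False} = \text{False}
U \oplus S = \text{True} \oplus \text{False} = \text{True}
(((R \leftrightarrow U) \oplus ((R \to S) \lor R)) \leftrightarrow (((\lnot (S \oplus R) \leftrightarrow (S \leftrightarrow U)) \leftrightarrow R) \leftrightarrow R)) \leftrightarrow (U \oplus S) = \text{False} \leftrightarrow \text{True} = \text{False}

\text{False}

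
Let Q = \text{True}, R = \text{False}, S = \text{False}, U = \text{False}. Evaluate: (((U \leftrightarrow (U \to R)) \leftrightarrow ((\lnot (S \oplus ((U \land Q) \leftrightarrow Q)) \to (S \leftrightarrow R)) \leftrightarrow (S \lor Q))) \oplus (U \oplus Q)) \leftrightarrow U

Substituting Q=\text{True}, R=\text{False}, S=\text{False}, U=\text{False}:
U \to R = \text{False} \to \text{False} = \text{True}
U \leftrightarrow (U \to R) = \text{False} \leftrightarrow \text{True} = \text{False}
U \land Q = \text{False} \land \text{True} = \text{False}
(U \land Q) \leftrightarrow Q = \text{False} \leftrightarrow \text{True} = \text{False}
S \oplus ((U \land Q) \leftrightarrow Q) = \text{False} \oplus \text{False} = \text{False}
\lnot (S \oplus ((U \land Q) \leftrightarrow Q)) = \lnot \text{False} = \text{True}
S \leftrightarrow R = \text{False} \leftrightarrow \text{False} = \text{True}
\lnot (S \oplus ((U \land Q) \leftrightarrow Q)) \to (S \leftrightarrow R) = \text{True} \to \text{True} = \text{True}
S \lor Q = \text{False} \lor \text{True} = \text{True}
(\lnot (S \oplus ((U \land Q) \leftrightarrow Q)) \to (S \leftrightarrow R)) \leftrightarrow (S \lor Q) = \text{True} \leftrightarrow \text{True} = \text{True}
(U \leftrightarrow (U \to R)) \leftrightarrow ((\lnot (S \oplus ((U \land Q) \leftrightarrow Q)) \to (S \leftrightarrow R)) \leftrightarrow (S \lor Q)) = \text{False} \leftrightarrow \text{True} = \text{False}
U \oplus Q = \text{False} \oplus \text{True} = \text{True}
((U \leftrightarrow (U \to R)) \leftrightarrow ((\lnot (S \oplus ((U \land Q) \leftrightarrow Q)) \to (S \leftrightarrow R)) \leftrightarrow (S \lor Q))) \oplus (U \oplus Q) = \text{False} \oplus \text{True} = \text{True}
(((U \leftrightarrow (U \to R)) \leftrightarrow ((\lnot (S \oplus ((U \land Q) \leftrightarrow Q)) \to (S \leftrightarrow R)) \leftrightarrow (S \lor Q))) \oplus (U \oplus Q)) \leftrightarrow U = \text{True} \leftrightarrow \text{False} = \text{False}

\text{False}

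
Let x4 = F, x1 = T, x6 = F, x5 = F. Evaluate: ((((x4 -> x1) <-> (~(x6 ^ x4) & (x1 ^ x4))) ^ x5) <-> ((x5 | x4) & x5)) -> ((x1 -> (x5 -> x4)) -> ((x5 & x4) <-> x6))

Substituting x4=F, x1=T, x6=F, x5=F:
x4 -> x1 = F -> T = T
x6 ^ x4 = F ^ F = F
~(x6 ^ x4) = ~F = T
x1 ^ x4 = T ^ F = T
~(x6 ^ x4) & (x1 ^ x4) = T & T = T
(x4 -> x1) <-> (~(x6 ^ x4) & (x1 ^ x4)) = T <-> T = T
((x4 -> x1) <-> (~(x6 ^ x4) & (x1 ^ x4))) ^ x5 = T ^ F = T
x5 | x4 = F | F = F
(x5 | x4) & x5 = F & F = F
(((x4 -> x1) <-> (~(x6 ^ x4) & (x1 ^ x4))) ^ x5) <-> ((x5 | x4) & x5) = T <-> F = F
x5 -> x4 = F -> F = T
x1 -> (x5 -> x4) = T -> T = T
x5 & x4 = F & F = F
(x5 & x4) <-> x6 = F <-> F = T
(x1 -> (x5 -> x4)) -> ((x5 & x4) <-> x6) = T -> T = T
((((x4 -> x1) <-> (~(x6 ^ x4) & (x1 ^ x4))) ^ x5) <-> ((x5 | x4) & x5)) -> ((x1 -> (x5 -> x4)) -> ((x5 & x4) <-> x6)) = F -> T = T

T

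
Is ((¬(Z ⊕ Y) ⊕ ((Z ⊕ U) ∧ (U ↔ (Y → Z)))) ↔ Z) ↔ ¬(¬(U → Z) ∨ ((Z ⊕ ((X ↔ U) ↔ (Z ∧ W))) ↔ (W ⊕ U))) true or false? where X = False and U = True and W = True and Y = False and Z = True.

False

Z ⊕ Y = True ⊕ False = True
¬(Z ⊕ Y) = ¬True = False
Z ⊕ U = True ⊕ True = False
Y → Z = False → True = True
U ↔ (Y → Z) = True ↔ True = True
(Z ⊕ U) ∧ (U ↔ (Y → Z)) = False ∧ True = False
¬(Z ⊕ Y) ⊕ ((Z ⊕ U) ∧ (U ↔ (Y → Z))) = False ⊕ False = False
(¬(Z ⊕ Y) ⊕ ((Z ⊕ U) ∧ (U ↔ (Y → Z)))) ↔ Z = False ↔ True = False
U → Z = True → True = True
¬(U → Z) = ¬True = False
X ↔ U = False ↔ True = False
Z ∧ W = True ∧ True = True
(X ↔ U) ↔ (Z ∧ W) = False ↔ True = False
Z ⊕ ((X ↔ U) ↔ (Z ∧ W)) = True ⊕ False = True
W ⊕ U = True ⊕ True = False
(Z ⊕ ((X ↔ U) ↔ (Z ∧ W))) ↔ (W ⊕ U) = True ↔ False = False
¬(U → Z) ∨ ((Z ⊕ ((X ↔ U) ↔ (Z ∧ W))) ↔ (W ⊕ U)) = False ∨ False = False
¬(¬(U → Z) ∨ ((Z ⊕ ((X ↔ U) ↔ (Z ∧ W))) ↔ (W ⊕ U))) = ¬False = True
((¬(Z ⊕ Y) ⊕ ((Z ⊕ U) ∧ (U ↔ (Y → Z)))) ↔ Z) ↔ ¬(¬(U → Z) ∨ ((Z ⊕ ((X ↔ U) ↔ (Z ∧ W))) ↔ (W ⊕ U))) = False ↔ True = False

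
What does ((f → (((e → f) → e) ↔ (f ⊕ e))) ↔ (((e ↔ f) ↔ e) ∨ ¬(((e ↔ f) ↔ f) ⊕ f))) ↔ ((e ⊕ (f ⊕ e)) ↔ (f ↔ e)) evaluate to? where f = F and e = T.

F

Substituting f=F, e=T:
e → f = T → F = F
(e → f) → e = F → T = T
f ⊕ e = F ⊕ T = T
((e → f) → e) ↔ (f ⊕ e) = T ↔ T = T
f → (((e → f) → e) ↔ (f ⊕ e)) = F → T = T
e ↔ f = T ↔ F = F
(e ↔ f) ↔ e = F ↔ T = F
e ↔ f = T ↔ F = F
(e ↔ f) ↔ f = F ↔ F = T
((e ↔ f) ↔ f) ⊕ f = T ⊕ F = T
¬(((e ↔ f) ↔ f) ⊕ f) = ¬T = F
((e ↔ f) ↔ e) ∨ ¬(((e ↔ f) ↔ f) ⊕ f) = F ∨ F = F
(f → (((e → f) → e) ↔ (f ⊕ e))) ↔ (((e ↔ f) ↔ e) ∨ ¬(((e ↔ f) ↔ f) ⊕ f)) = T ↔ F = F
f ⊕ e = F ⊕ T = T
e ⊕ (f ⊕ e) = T ⊕ T = F
f ↔ e = F ↔ T = F
(e ⊕ (f ⊕ e)) ↔ (f ↔ e) = F ↔ F = T
((f → (((e → f) → e) ↔ (f ⊕ e))) ↔ (((e ↔ f) ↔ e) ∨ ¬(((e ↔ f) ↔ f) ⊕ f))) ↔ ((e ⊕ (f ⊕ e)) ↔ (f ↔ e)) = F ↔ T = F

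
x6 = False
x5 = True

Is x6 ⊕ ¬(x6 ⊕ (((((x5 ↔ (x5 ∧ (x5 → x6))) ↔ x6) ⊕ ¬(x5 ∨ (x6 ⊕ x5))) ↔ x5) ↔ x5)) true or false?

Substituting x6=False, x5=True:
x5 → x6 = True → False = False
x5 ∧ (x5 → x6) = True ∧ False = False
x5 ↔ (x5 ∧ (x5 → x6)) = True ↔ False = False
(x5 ↔ (x5 ∧ (x5 → x6))) ↔ x6 = False ↔ False = True
x6 ⊕ x5 = False ⊕ True = True
x5 ∨ (x6 ⊕ x5) = True ∨ True = True
¬(x5 ∨ (x6 ⊕ x5)) = ¬True = False
((x5 ↔ (x5 ∧ (x5 → x6))) ↔ x6) ⊕ ¬(x5 ∨ (x6 ⊕ x5)) = True ⊕ False = True
(((x5 ↔ (x5 ∧ (x5 → x6))) ↔ x6) ⊕ ¬(x5 ∨ (x6 ⊕ x5))) ↔ x5 = True ↔ True = True
((((x5 ↔ (x5 ∧ (x5 → x6))) ↔ x6) ⊕ ¬(x5 ∨ (x6 ⊕ x5))) ↔ x5) ↔ x5 = True ↔ True = True
x6 ⊕ (((((x5 ↔ (x5 ∧ (x5 → x6))) ↔ x6) ⊕ ¬(x5 ∨ (x6 ⊕ x5))) ↔ x5) ↔ x5) = False ⊕ True = True
¬(x6 ⊕ (((((x5 ↔ (x5 ∧ (x5 → x6))) ↔ x6) ⊕ ¬(x5 ∨ (x6 ⊕ x5))) ↔ x5) ↔ x5)) = ¬True = False
x6 ⊕ ¬(x6 ⊕ (((((x5 ↔ (x5 ∧ (x5 → x6))) ↔ x6) ⊕ ¬(x5 ∨ (x6 ⊕ x5))) ↔ x5) ↔ x5)) = False ⊕ False = False

False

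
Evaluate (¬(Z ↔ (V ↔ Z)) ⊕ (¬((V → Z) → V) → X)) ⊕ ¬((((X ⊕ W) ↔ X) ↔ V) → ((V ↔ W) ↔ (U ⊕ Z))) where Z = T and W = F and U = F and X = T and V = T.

F

Substituting Z=T, W=F, U=F, X=T, V=T:
V ↔ Z = T ↔ T = T
Z ↔ (V ↔ Z) = T ↔ T = T
¬(Z ↔ (V ↔ Z)) = ¬T = F
V → Z = T → T = T
(V → Z) → V = T → T = T
¬((V → Z) → V) = ¬T = F
¬((V → Z) → V) → X = F → T = T
¬(Z ↔ (V ↔ Z)) ⊕ (¬((V → Z) → V) → X) = F ⊕ T = T
X ⊕ W = T ⊕ F = T
(X ⊕ W) ↔ X = T ↔ T = T
((X ⊕ W) ↔ X) ↔ V = T ↔ T = T
V ↔ W = T ↔ F = F
U ⊕ Z = F ⊕ T = T
(V ↔ W) ↔ (U ⊕ Z) = F ↔ T = F
(((X ⊕ W) ↔ X) ↔ V) → ((V ↔ W) ↔ (U ⊕ Z)) = T → F = F
¬((((X ⊕ W) ↔ X) ↔ V) → ((V ↔ W) ↔ (U ⊕ Z))) = ¬F = T
(¬(Z ↔ (V ↔ Z)) ⊕ (¬((V → Z) → V) → X)) ⊕ ¬((((X ⊕ W) ↔ X) ↔ V) → ((V ↔ W) ↔ (U ⊕ Z))) = T ⊕ T = F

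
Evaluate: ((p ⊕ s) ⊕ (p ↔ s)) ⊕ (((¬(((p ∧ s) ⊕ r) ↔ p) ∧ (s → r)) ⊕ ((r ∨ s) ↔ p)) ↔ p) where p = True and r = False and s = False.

p ⊕ s = True ⊕ False = True
p ↔ s = True ↔ False = False
(p ⊕ s) ⊕ (p ↔ s) = True ⊕ False = True
p ∧ s = True ∧ False = False
(p ∧ s) ⊕ r = False ⊕ False = False
((p ∧ s) ⊕ r) ↔ p = False ↔ True = False
¬(((p ∧ s) ⊕ r) ↔ p) = ¬False = True
s → r = False → False = True
¬(((p ∧ s) ⊕ r) ↔ p) ∧ (s → r) = True ∧ True = True
r ∨ s = False ∨ False = False
(r ∨ s) ↔ p = False ↔ True = False
(¬(((p ∧ s) ⊕ r) ↔ p) ∧ (s → r)) ⊕ ((r ∨ s) ↔ p) = True ⊕ False = True
((¬(((p ∧ s) ⊕ r) ↔ p) ∧ (s → r)) ⊕ ((r ∨ s) ↔ p)) ↔ p = True ↔ True = True
((p ⊕ s) ⊕ (p ↔ s)) ⊕ (((¬(((p ∧ s) ⊕ r) ↔ p) ∧ (s → r)) ⊕ ((r ∨ s) ↔ p)) ↔ p) = True ⊕ True = False

False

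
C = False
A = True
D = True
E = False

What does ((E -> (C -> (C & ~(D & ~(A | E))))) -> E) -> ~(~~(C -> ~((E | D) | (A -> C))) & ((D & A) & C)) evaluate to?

True

Substituting C=False, A=True, D=True, E=False:
A | E = True | False = True
~(A | E) = ~True = False
D & ~(A | E) = True & False = False
~(D & ~(A | E)) = ~False = True
C & ~(D & ~(A | E)) = False & True = False
C -> (C & ~(D & ~(A | E))) = False -> False = True
E -> (C -> (C & ~(D & ~(A | E)))) = False -> True = True
(E -> (C -> (C & ~(D & ~(A | E))))) -> E = True -> False = False
E | D = False | True = True
A -> C = True -> False = False
(E | D) | (A -> C) = True | False = True
~((E | D) | (A -> C)) = ~True = False
C -> ~((E | D) | (A -> C)) = False -> False = True
~(C -> ~((E | D) | (A -> C))) = ~True = False
~~(C -> ~((E | D) | (A -> C))) = ~False = True
D & A = True & True = True
(D & A) & C = True & False = False
~~(C -> ~((E | D) | (A -> C))) & ((D & A) & C) = True & False = False
~(~~(C -> ~((E | D) | (A -> C))) & ((D & A) & C)) = ~False = True
((E -> (C -> (C & ~(D & ~(A | E))))) -> E) -> ~(~~(C -> ~((E | D) | (A -> C))) & ((D & A) & C)) = False -> True = True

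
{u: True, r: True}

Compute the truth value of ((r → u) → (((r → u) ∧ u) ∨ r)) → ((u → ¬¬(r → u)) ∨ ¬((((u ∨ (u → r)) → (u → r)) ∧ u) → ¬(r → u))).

r → u = True → True = True
r → u = True → True = True
(r → u) ∧ u = True ∧ True = True
((r → u) ∧ u) ∨ r = True ∨ True = True
(r → u) → (((r → u) ∧ u) ∨ r) = True → True = True
r → u = True → True = True
¬(r → u) = ¬True = False
¬¬(r → u) = ¬False = True
u → ¬¬(r → u) = True → True = True
u → r = True → True = True
u ∨ (u → r) = True ∨ True = True
u → r = True → True = True
(u ∨ (u → r)) → (u → r) = True → True = True
((u ∨ (u → r)) → (u → r)) ∧ u = True ∧ True = True
r → u = True → True = True
¬(r → u) = ¬True = False
(((u ∨ (u → r)) → (u → r)) ∧ u) → ¬(r → u) = True → False = False
¬((((u ∨ (u → r)) → (u → r)) ∧ u) → ¬(r → u)) = ¬False = True
(u → ¬¬(r → u)) ∨ ¬((((u ∨ (u → r)) → (u → r)) ∧ u) → ¬(r → u)) = True ∨ True = True
((r → u) → (((r → u) ∧ u) ∨ r)) → ((u → ¬¬(r → u)) ∨ ¬((((u ∨ (u → r)) → (u → r)) ∧ u) → ¬(r → u))) = True → True = True

True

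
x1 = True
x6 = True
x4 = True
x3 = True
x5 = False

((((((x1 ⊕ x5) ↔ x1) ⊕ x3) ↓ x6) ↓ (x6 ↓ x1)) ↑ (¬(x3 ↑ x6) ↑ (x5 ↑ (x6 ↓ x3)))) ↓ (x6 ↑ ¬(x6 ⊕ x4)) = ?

Substituting x1=True, x6=True, x4=True, x3=True, x5=False:
x1 ⊕ x5 = True ⊕ False = True
(x1 ⊕ x5) ↔ x1 = True ↔ True = True
((x1 ⊕ x5) ↔ x1) ⊕ x3 = True ⊕ True = False
(((x1 ⊕ x5) ↔ x1) ⊕ x3) ↓ x6 = False ↓ True = False
x6 ↓ x1 = True ↓ True = False
((((x1 ⊕ x5) ↔ x1) ⊕ x3) ↓ x6) ↓ (x6 ↓ x1) = False ↓ False = True
x3 ↑ x6 = True ↑ True = False
¬(x3 ↑ x6) = ¬False = True
x6 ↓ x3 = True ↓ True = False
x5 ↑ (x6 ↓ x3) = False ↑ False = True
¬(x3 ↑ x6) ↑ (x5 ↑ (x6 ↓ x3)) = True ↑ True = False
(((((x1 ⊕ x5) ↔ x1) ⊕ x3) ↓ x6) ↓ (x6 ↓ x1)) ↑ (¬(x3 ↑ x6) ↑ (x5 ↑ (x6 ↓ x3))) = True ↑ False = True
x6 ⊕ x4 = True ⊕ True = False
¬(x6 ⊕ x4) = ¬False = True
x6 ↑ ¬(x6 ⊕ x4) = True ↑ True = False
((((((x1 ⊕ x5) ↔ x1) ⊕ x3) ↓ x6) ↓ (x6 ↓ x1)) ↑ (¬(x3 ↑ x6) ↑ (x5 ↑ (x6 ↓ x3)))) ↓ (x6 ↑ ¬(x6 ⊕ x4)) = True ↓ False = False

False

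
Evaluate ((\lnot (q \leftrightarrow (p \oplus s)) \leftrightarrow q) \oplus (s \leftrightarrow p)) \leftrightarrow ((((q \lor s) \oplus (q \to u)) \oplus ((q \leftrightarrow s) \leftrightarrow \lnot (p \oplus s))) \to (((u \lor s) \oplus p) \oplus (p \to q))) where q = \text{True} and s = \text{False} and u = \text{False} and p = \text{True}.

\text{False}

p \oplus s = \text{True} \oplus \text{False} = \text{True}
q \leftrightarrow (p \oplus s) = \text{True} \leftrightarrow \text{True} = \text{True}
\lnot (q \leftrightarrow (p \oplus s)) = \lnot \text{True} = \text{False}
\lnot (q \leftrightarrow (p \oplus s)) \leftrightarrow q = \text{False} \leftrightarrow \text{True} = \text{False}
s \leftrightarrow p = \text{False} \leftrightarrow \text{True} = \text{False}
(\lnot (q \leftrightarrow (p \oplus s)) \leftrightarrow q) \oplus (s \leftrightarrow p) = \text{False} \oplus \text{False} = \text{False}
q \lor s = \text{True} \lor \text{False} = \text{True}
q \to u = \text{True} \to \text{False} = \text{False}
(q \lor s) \oplus (q \to u) = \text{True} \oplus \text{False} = \text{True}
q \leftrightarrow s = \text{True} \leftrightarrow \text{False} = \text{False}
p \oplus s = \text{True} \oplus \text{False} = \text{True}
\lnot (p \oplus s) = \lnot \text{True} = \text{False}
(q \leftrightarrow s) \leftrightarrow \lnot (p \oplus s) = \text{False} \leftrightarrow \text{False} = \text{True}
((q \lor s) \oplus (q \to u)) \oplus ((q \leftrightarrow s) \leftrightarrow \lnot (p \oplus s)) = \text{True} \oplus \text{True} = \text{False}
u \lor s = \text{False} \lor \text{False} = \text{False}
(u \lor s) \oplus p = \text{False} \oplus \text{True} = \text{True}
p \to q = \text{True} \to \text{True} = \text{True}
((u \lor s) \oplus p) \oplus (p \to q) = \text{True} \oplus \text{True} = \text{False}
(((q \lor s) \oplus (q \to u)) \oplus ((q \leftrightarrow s) \leftrightarrow \lnot (p \oplus s))) \to (((u \lor s) \oplus p) \oplus (p \to q)) = \text{False} \to \text{False} = \text{True}
((\lnot (q \leftrightarrow (p \oplus s)) \leftrightarrow q) \oplus (s \leftrightarrow p)) \leftrightarrow ((((q \lor s) \oplus (q \to u)) \oplus ((q \leftrightarrow s) \leftrightarrow \lnot (p \oplus s))) \to (((u \lor s) \oplus p) \oplus (p \to q))) = \text{False} \leftrightarrow \text{True} = \text{False}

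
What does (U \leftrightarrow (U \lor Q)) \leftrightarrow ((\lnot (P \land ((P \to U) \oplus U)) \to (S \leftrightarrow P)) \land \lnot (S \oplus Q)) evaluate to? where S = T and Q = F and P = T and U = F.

U \lor Q = F \lor F = F
U \leftrightarrow (U \lor Q) = F \leftrightarrow F = T
P \to U = T \to F = F
(P \to U) \oplus U = F \oplus F = F
P \land ((P \to U) \oplus U) = T \land F = F
\lnot (P \land ((P \to U) \oplus U)) = \lnot F = T
S \leftrightarrow P = T \leftrightarrow T = T
\lnot (P \land ((P \to U) \oplus U)) \to (S \leftrightarrow P) = T \to T = T
S \oplus Q = T \oplus F = T
\lnot (S \oplus Q) = \lnot T = F
(\lnot (P \land ((P \to U) \oplus U)) \to (S \leftrightarrow P)) \land \lnot (S \oplus Q) = T \land F = F
(U \leftrightarrow (U \lor Q)) \leftrightarrow ((\lnot (P \land ((P \to U) \oplus U)) \to (S \leftrightarrow P)) \land \lnot (S \oplus Q)) = T \leftrightarrow F = F

F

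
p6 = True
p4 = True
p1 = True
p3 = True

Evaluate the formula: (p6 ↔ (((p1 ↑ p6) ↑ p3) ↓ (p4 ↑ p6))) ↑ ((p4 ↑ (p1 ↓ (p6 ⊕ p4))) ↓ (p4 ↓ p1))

True

p1 ↑ p6 = True ↑ True = False
(p1 ↑ p6) ↑ p3 = False ↑ True = True
p4 ↑ p6 = True ↑ True = False
((p1 ↑ p6) ↑ p3) ↓ (p4 ↑ p6) = True ↓ False = False
p6 ↔ (((p1 ↑ p6) ↑ p3) ↓ (p4 ↑ p6)) = True ↔ False = False
p6 ⊕ p4 = True ⊕ True = False
p1 ↓ (p6 ⊕ p4) = True ↓ False = False
p4 ↑ (p1 ↓ (p6 ⊕ p4)) = True ↑ False = True
p4 ↓ p1 = True ↓ True = False
(p4 ↑ (p1 ↓ (p6 ⊕ p4))) ↓ (p4 ↓ p1) = True ↓ False = False
(p6 ↔ (((p1 ↑ p6) ↑ p3) ↓ (p4 ↑ p6))) ↑ ((p4 ↑ (p1 ↓ (p6 ⊕ p4))) ↓ (p4 ↓ p1)) = False ↑ False = True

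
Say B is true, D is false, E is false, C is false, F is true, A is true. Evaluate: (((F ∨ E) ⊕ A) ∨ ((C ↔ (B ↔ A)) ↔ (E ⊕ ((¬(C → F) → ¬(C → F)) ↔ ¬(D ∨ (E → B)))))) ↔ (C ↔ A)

F ∨ E = True ∨ False = True
(F ∨ E) ⊕ A = True ⊕ True = False
B ↔ A = True ↔ True = True
C ↔ (B ↔ A) = False ↔ True = False
C → F = False → True = True
¬(C → F) = ¬True = False
C → F = False → True = True
¬(C → F) = ¬True = False
¬(C → F) → ¬(C → F) = False → False = True
E → B = False → True = True
D ∨ (E → B) = False ∨ True = True
¬(D ∨ (E → B)) = ¬True = False
(¬(C → F) → ¬(C → F)) ↔ ¬(D ∨ (E → B)) = True ↔ False = False
E ⊕ ((¬(C → F) → ¬(C → F)) ↔ ¬(D ∨ (E → B))) = False ⊕ False = False
(C ↔ (B ↔ A)) ↔ (E ⊕ ((¬(C → F) → ¬(C → F)) ↔ ¬(D ∨ (E → B)))) = False ↔ False = True
((F ∨ E) ⊕ A) ∨ ((C ↔ (B ↔ A)) ↔ (E ⊕ ((¬(C → F) → ¬(C → F)) ↔ ¬(D ∨ (E → B))))) = False ∨ True = True
C ↔ A = False ↔ True = False
(((F ∨ E) ⊕ A) ∨ ((C ↔ (B ↔ A)) ↔ (E ⊕ ((¬(C → F) → ¬(C → F)) ↔ ¬(D ∨ (E → B)))))) ↔ (C ↔ A) = True ↔ False = False

False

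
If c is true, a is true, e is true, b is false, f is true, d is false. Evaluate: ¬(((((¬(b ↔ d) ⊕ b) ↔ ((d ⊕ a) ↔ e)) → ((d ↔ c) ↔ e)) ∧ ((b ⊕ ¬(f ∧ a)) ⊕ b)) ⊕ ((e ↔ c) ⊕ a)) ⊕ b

Substituting c=T, a=T, e=T, b=F, f=T, d=F:
b ↔ d = F ↔ F = T
¬(b ↔ d) = ¬T = F
¬(b ↔ d) ⊕ b = F ⊕ F = F
d ⊕ a = F ⊕ T = T
(d ⊕ a) ↔ e = T ↔ T = T
(¬(b ↔ d) ⊕ b) ↔ ((d ⊕ a) ↔ e) = F ↔ T = F
d ↔ c = F ↔ T = F
(d ↔ c) ↔ e = F ↔ T = F
((¬(b ↔ d) ⊕ b) ↔ ((d ⊕ a) ↔ e)) → ((d ↔ c) ↔ e) = F → F = T
f ∧ a = T ∧ T = T
¬(f ∧ a) = ¬T = F
b ⊕ ¬(f ∧ a) = F ⊕ F = F
(b ⊕ ¬(f ∧ a)) ⊕ b = F ⊕ F = F
(((¬(b ↔ d) ⊕ b) ↔ ((d ⊕ a) ↔ e)) → ((d ↔ c) ↔ e)) ∧ ((b ⊕ ¬(f ∧ a)) ⊕ b) = T ∧ F = F
e ↔ c = T ↔ T = T
(e ↔ c) ⊕ a = T ⊕ T = F
((((¬(b ↔ d) ⊕ b) ↔ ((d ⊕ a) ↔ e)) → ((d ↔ c) ↔ e)) ∧ ((b ⊕ ¬(f ∧ a)) ⊕ b)) ⊕ ((e ↔ c) ⊕ a) = F ⊕ F = F
¬(((((¬(b ↔ d) ⊕ b) ↔ ((d ⊕ a) ↔ e)) → ((d ↔ c) ↔ e)) ∧ ((b ⊕ ¬(f ∧ a)) ⊕ b)) ⊕ ((e ↔ c) ⊕ a)) = ¬F = T
¬(((((¬(b ↔ d) ⊕ b) ↔ ((d ⊕ a) ↔ e)) → ((d ↔ c) ↔ e)) ∧ ((b ⊕ ¬(f ∧ a)) ⊕ b)) ⊕ ((e ↔ c) ⊕ a)) ⊕ b = T ⊕ F = T

T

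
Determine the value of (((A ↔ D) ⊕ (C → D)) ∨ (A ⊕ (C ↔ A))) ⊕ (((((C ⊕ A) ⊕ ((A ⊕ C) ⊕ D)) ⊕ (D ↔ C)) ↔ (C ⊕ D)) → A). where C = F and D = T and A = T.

Substituting C=F, D=T, A=T:
A ↔ D = T ↔ T = T
C → D = F → T = T
(A ↔ D) ⊕ (C → D) = T ⊕ T = F
C ↔ A = F ↔ T = F
A ⊕ (C ↔ A) = T ⊕ F = T
((A ↔ D) ⊕ (C → D)) ∨ (A ⊕ (C ↔ A)) = F ∨ T = T
C ⊕ A = F ⊕ T = T
A ⊕ C = T ⊕ F = T
(A ⊕ C) ⊕ D = T ⊕ T = F
(C ⊕ A) ⊕ ((A ⊕ C) ⊕ D) = T ⊕ F = T
D ↔ C = T ↔ F = F
((C ⊕ A) ⊕ ((A ⊕ C) ⊕ D)) ⊕ (D ↔ C) = T ⊕ F = T
C ⊕ D = F ⊕ T = T
(((C ⊕ A) ⊕ ((A ⊕ C) ⊕ D)) ⊕ (D ↔ C)) ↔ (C ⊕ D) = T ↔ T = T
((((C ⊕ A) ⊕ ((A ⊕ C) ⊕ D)) ⊕ (D ↔ C)) ↔ (C ⊕ D)) → A = T → T = T
(((A ↔ D) ⊕ (C → D)) ∨ (A ⊕ (C ↔ A))) ⊕ (((((C ⊕ A) ⊕ ((A ⊕ C) ⊕ D)) ⊕ (D ↔ C)) ↔ (C ⊕ D)) → A) = T ⊕ T = F

F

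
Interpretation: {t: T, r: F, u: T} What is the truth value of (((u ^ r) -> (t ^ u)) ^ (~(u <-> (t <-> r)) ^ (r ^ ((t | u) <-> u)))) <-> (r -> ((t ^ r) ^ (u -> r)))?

Substituting t=T, r=F, u=T:
u ^ r = T ^ F = T
t ^ u = T ^ T = F
(u ^ r) -> (t ^ u) = T -> F = F
t <-> r = T <-> F = F
u <-> (t <-> r) = T <-> F = F
~(u <-> (t <-> r)) = ~F = T
t | u = T | T = T
(t | u) <-> u = T <-> T = T
r ^ ((t | u) <-> u) = F ^ T = T
~(u <-> (t <-> r)) ^ (r ^ ((t | u) <-> u)) = T ^ T = F
((u ^ r) -> (t ^ u)) ^ (~(u <-> (t <-> r)) ^ (r ^ ((t | u) <-> u))) = F ^ F = F
t ^ r = T ^ F = T
u -> r = T -> F = F
(t ^ r) ^ (u -> r) = T ^ F = T
r -> ((t ^ r) ^ (u -> r)) = F -> T = T
(((u ^ r) -> (t ^ u)) ^ (~(u <-> (t <-> r)) ^ (r ^ ((t | u) <-> u)))) <-> (r -> ((t ^ r) ^ (u -> r))) = F <-> T = F

F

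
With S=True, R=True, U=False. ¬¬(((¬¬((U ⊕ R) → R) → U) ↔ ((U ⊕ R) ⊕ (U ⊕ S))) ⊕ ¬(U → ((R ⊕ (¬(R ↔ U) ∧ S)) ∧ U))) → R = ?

U ⊕ R = False ⊕ True = True
(U ⊕ R) → R = True → True = True
¬((U ⊕ R) → R) = ¬True = False
¬¬((U ⊕ R) → R) = ¬False = True
¬¬((U ⊕ R) → R) → U = True → False = False
U ⊕ R = False ⊕ True = True
U ⊕ S = False ⊕ True = True
(U ⊕ R) ⊕ (U ⊕ S) = True ⊕ True = False
(¬¬((U ⊕ R) → R) → U) ↔ ((U ⊕ R) ⊕ (U ⊕ S)) = False ↔ False = True
R ↔ U = True ↔ False = False
¬(R ↔ U) = ¬False = True
¬(R ↔ U) ∧ S = True ∧ True = True
R ⊕ (¬(R ↔ U) ∧ S) = True ⊕ True = False
(R ⊕ (¬(R ↔ U) ∧ S)) ∧ U = False ∧ False = False
U → ((R ⊕ (¬(R ↔ U) ∧ S)) ∧ U) = False → False = True
¬(U → ((R ⊕ (¬(R ↔ U) ∧ S)) ∧ U)) = ¬True = False
((¬¬((U ⊕ R) → R) → U) ↔ ((U ⊕ R) ⊕ (U ⊕ S))) ⊕ ¬(U → ((R ⊕ (¬(R ↔ U) ∧ S)) ∧ U)) = True ⊕ False = True
¬(((¬¬((U ⊕ R) → R) → U) ↔ ((U ⊕ R) ⊕ (U ⊕ S))) ⊕ ¬(U → ((R ⊕ (¬(R ↔ U) ∧ S)) ∧ U))) = ¬True = False
¬¬(((¬¬((U ⊕ R) → R) → U) ↔ ((U ⊕ R) ⊕ (U ⊕ S))) ⊕ ¬(U → ((R ⊕ (¬(R ↔ U) ∧ S)) ∧ U))) = ¬False = True
¬¬(((¬¬((U ⊕ R) → R) → U) ↔ ((U ⊕ R) ⊕ (U ⊕ S))) ⊕ ¬(U → ((R ⊕ (¬(R ↔ U) ∧ S)) ∧ U))) → R = True → True = True

True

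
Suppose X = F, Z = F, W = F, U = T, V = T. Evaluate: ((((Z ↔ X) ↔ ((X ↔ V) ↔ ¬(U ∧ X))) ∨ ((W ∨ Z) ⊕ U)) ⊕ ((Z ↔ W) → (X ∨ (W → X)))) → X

T

Z ↔ X = F ↔ F = T
X ↔ V = F ↔ T = F
U ∧ X = T ∧ F = F
¬(U ∧ X) = ¬F = T
(X ↔ V) ↔ ¬(U ∧ X) = F ↔ T = F
(Z ↔ X) ↔ ((X ↔ V) ↔ ¬(U ∧ X)) = T ↔ F = F
W ∨ Z = F ∨ F = F
(W ∨ Z) ⊕ U = F ⊕ T = T
((Z ↔ X) ↔ ((X ↔ V) ↔ ¬(U ∧ X))) ∨ ((W ∨ Z) ⊕ U) = F ∨ T = T
Z ↔ W = F ↔ F = T
W → X = F → F = T
X ∨ (W → X) = F ∨ T = T
(Z ↔ W) → (X ∨ (W → X)) = T → T = T
(((Z ↔ X) ↔ ((X ↔ V) ↔ ¬(U ∧ X))) ∨ ((W ∨ Z) ⊕ U)) ⊕ ((Z ↔ W) → (X ∨ (W → X))) = T ⊕ T = F
((((Z ↔ X) ↔ ((X ↔ V) ↔ ¬(U ∧ X))) ∨ ((W ∨ Z) ⊕ U)) ⊕ ((Z ↔ W) → (X ∨ (W → X)))) → X = F → F = T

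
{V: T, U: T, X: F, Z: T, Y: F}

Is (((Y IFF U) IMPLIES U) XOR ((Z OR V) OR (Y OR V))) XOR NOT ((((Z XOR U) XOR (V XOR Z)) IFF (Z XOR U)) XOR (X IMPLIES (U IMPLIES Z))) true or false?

Y IFF U = F IFF T = F
(Y IFF U) IMPLIES U = F IMPLIES T = T
Z OR V = T OR T = T
Y OR V = F OR T = T
(Z OR V) OR (Y OR V) = T OR T = T
((Y IFF U) IMPLIES U) XOR ((Z OR V) OR (Y OR V)) = T XOR T = F
Z XOR U = T XOR T = F
V XOR Z = T XOR T = F
(Z XOR U) XOR (V XOR Z) = F XOR F = F
Z XOR U = T XOR T = F
((Z XOR U) XOR (V XOR Z)) IFF (Z XOR U) = F IFF F = T
U IMPLIES Z = T IMPLIES T = T
X IMPLIES (U IMPLIES Z) = F IMPLIES T = T
(((Z XOR U) XOR (V XOR Z)) IFF (Z XOR U)) XOR (X IMPLIES (U IMPLIES Z)) = T XOR T = F
NOT ((((Z XOR U) XOR (V XOR Z)) IFF (Z XOR U)) XOR (X IMPLIES (U IMPLIES Z))) = NOT F = T
(((Y IFF U) IMPLIES U) XOR ((Z OR V) OR (Y OR V))) XOR NOT ((((Z XOR U) XOR (V XOR Z)) IFF (Z XOR U)) XOR (X IMPLIES (U IMPLIES Z))) = F XOR T = T

T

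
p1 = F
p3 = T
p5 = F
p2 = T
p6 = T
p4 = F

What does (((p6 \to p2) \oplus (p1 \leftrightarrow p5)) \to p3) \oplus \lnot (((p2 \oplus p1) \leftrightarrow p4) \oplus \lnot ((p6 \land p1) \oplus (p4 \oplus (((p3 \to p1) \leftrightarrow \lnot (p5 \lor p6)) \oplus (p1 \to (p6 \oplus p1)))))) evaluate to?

T

p6 \to p2 = T \to T = T
p1 \leftrightarrow p5 = F \leftrightarrow F = T
(p6 \to p2) \oplus (p1 \leftrightarrow p5) = T \oplus T = F
((p6 \to p2) \oplus (p1 \leftrightarrow p5)) \to p3 = F \to T = T
p2 \oplus p1 = T \oplus F = T
(p2 \oplus p1) \leftrightarrow p4 = T \leftrightarrow F = F
p6 \land p1 = T \land F = F
p3 \to p1 = T \to F = F
p5 \lor p6 = F \lor T = T
\lnot (p5 \lor p6) = \lnot T = F
(p3 \to p1) \leftrightarrow \lnot (p5 \lor p6) = F \leftrightarrow F = T
p6 \oplus p1 = T \oplus F = T
p1 \to (p6 \oplus p1) = F \to T = T
((p3 \to p1) \leftrightarrow \lnot (p5 \lor p6)) \oplus (p1 \to (p6 \oplus p1)) = T \oplus T = F
p4 \oplus (((p3 \to p1) \leftrightarrow \lnot (p5 \lor p6)) \oplus (p1 \to (p6 \oplus p1))) = F \oplus F = F
(p6 \land p1) \oplus (p4 \oplus (((p3 \to p1) \leftrightarrow \lnot (p5 \lor p6)) \oplus (p1 \to (p6 \oplus p1)))) = F \oplus F = F
\lnot ((p6 \land p1) \oplus (p4 \oplus (((p3 \to p1) \leftrightarrow \lnot (p5 \lor p6)) \oplus (p1 \to (p6 \oplus p1))))) = \lnot F = T
((p2 \oplus p1) \leftrightarrow p4) \oplus \lnot ((p6 \land p1) \oplus (p4 \oplus (((p3 \to p1) \leftrightarrow \lnot (p5 \lor p6)) \oplus (p1 \to (p6 \oplus p1))))) = F \oplus T = T
\lnot (((p2 \oplus p1) \leftrightarrow p4) \oplus \lnot ((p6 \land p1) \oplus (p4 \oplus (((p3 \to p1) \leftrightarrow \lnot (p5 \lor p6)) \oplus (p1 \to (p6 \oplus p1)))))) = \lnot T = F
(((p6 \to p2) \oplus (p1 \leftrightarrow p5)) \to p3) \oplus \lnot (((p2 \oplus p1) \leftrightarrow p4) \oplus \lnot ((p6 \land p1) \oplus (p4 \oplus (((p3 \to p1) \leftrightarrow \lnot (p5 \lor p6)) \oplus (p1 \to (p6 \oplus p1)))))) = T \oplus F = T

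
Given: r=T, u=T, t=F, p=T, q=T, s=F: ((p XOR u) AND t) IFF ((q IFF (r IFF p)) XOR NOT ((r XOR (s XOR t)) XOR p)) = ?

T

Substituting r=T, u=T, t=F, p=T, q=T, s=F:
p XOR u = T XOR T = F
(p XOR u) AND t = F AND F = F
r IFF p = T IFF T = T
q IFF (r IFF p) = T IFF T = T
s XOR t = F XOR F = F
r XOR (s XOR t) = T XOR F = T
(r XOR (s XOR t)) XOR p = T XOR T = F
NOT ((r XOR (s XOR t)) XOR p) = NOT F = T
(q IFF (r IFF p)) XOR NOT ((r XOR (s XOR t)) XOR p) = T XOR T = F
((p XOR u) AND t) IFF ((q IFF (r IFF p)) XOR NOT ((r XOR (s XOR t)) XOR p)) = F IFF F = T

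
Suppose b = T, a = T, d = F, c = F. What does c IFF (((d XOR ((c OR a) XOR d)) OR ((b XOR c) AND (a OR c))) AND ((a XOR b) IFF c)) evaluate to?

F

c OR a = F OR T = T
(c OR a) XOR d = T XOR F = T
d XOR ((c OR a) XOR d) = F XOR T = T
b XOR c = T XOR F = T
a OR c = T OR F = T
(b XOR c) AND (a OR c) = T AND T = T
(d XOR ((c OR a) XOR d)) OR ((b XOR c) AND (a OR c)) = T OR T = T
a XOR b = T XOR T = F
(a XOR b) IFF c = F IFF F = T
((d XOR ((c OR a) XOR d)) OR ((b XOR c) AND (a OR c))) AND ((a XOR b) IFF c) = T AND T = T
c IFF (((d XOR ((c OR a) XOR d)) OR ((b XOR c) AND (a OR c))) AND ((a XOR b) IFF c)) = F IFF T = F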